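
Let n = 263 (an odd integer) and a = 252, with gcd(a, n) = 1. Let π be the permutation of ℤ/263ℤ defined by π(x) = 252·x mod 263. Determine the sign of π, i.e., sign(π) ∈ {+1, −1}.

Trace 124: π^k(124) = [124, 214, 13, 120, 258, 55, 184] for k=0..6.
The orbit structure of x ↦ 252x mod 263: 2 orbits of sizes [262, 1].
n − c = 263 − 2 = 261; sign = (−1)^261 = -1.

-1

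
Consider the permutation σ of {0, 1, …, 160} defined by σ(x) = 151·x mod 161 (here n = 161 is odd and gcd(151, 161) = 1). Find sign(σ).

+1

Start at x=36: 36 → 123 → 58 → 64 → 4 → 121 → 78 → … (one orbit).
Cycle lengths of π_151 on ℤ/161ℤ: [33, 33, 33, 33, 11, 11, 3, 3, 1]; 9 cycles in total.
Σ(ℓ_i−1) = 161−9 = 152; sign = (−1)^152 = +1.
Check: (151/161) = +1 by Zolotarev.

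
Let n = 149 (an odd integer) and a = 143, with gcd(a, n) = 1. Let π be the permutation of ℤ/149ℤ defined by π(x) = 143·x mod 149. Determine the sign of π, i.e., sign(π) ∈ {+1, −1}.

+1

Trace 121: π^k(121) = [121, 19, 35, 88, 68, 39, 64] for k=0..6.
Cycle lengths of π_143 on ℤ/149ℤ: [74, 74, 1]; 3 cycles in total.
Σ(ℓ_i−1) = 149−3 = 146; sign = (−1)^146 = +1.
(143|149)_J = +1 (Zolotarev's lemma cross-check).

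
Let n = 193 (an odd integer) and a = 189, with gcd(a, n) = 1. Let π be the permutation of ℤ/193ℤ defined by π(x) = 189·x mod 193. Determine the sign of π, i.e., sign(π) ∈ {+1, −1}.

Start at x=63: 63 → 134 → 43 → 21 → 109 → 143 → 7 → … (one orbit).
π_189 has 5 disjoint cycles with lengths [48, 48, 48, 48, 1] on {0,…,192}.
With 5 cycles on 193 points, sign = (−1)^{193−5} = +1.

+1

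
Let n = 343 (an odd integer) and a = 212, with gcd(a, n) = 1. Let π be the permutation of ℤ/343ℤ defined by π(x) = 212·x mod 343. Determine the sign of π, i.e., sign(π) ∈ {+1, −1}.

+1

Trace 263: π^k(263) = [263, 190, 149, 32, 267, 9, 193] for k=0..6.
The orbit structure of x ↦ 212x mod 343: 7 orbits of sizes [147, 147, 21, 21, 3, 3, 1].
n − c = 343 − 7 = 336; sign = (−1)^336 = +1.
Check: (212/343) = +1 by Zolotarev.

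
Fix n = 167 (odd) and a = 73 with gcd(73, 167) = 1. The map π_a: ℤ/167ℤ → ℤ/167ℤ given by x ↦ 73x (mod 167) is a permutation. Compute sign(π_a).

Start at x=57: 57 → 153 → 147 → 43 → 133 → 23 → 9 → … (one orbit).
2 cycles of lengths [166, 1].
With 2 cycles on 167 points, sign = (−1)^{167−2} = -1.
The Jacobi symbol (73|167) = -1 (Zolotarev) agrees.

-1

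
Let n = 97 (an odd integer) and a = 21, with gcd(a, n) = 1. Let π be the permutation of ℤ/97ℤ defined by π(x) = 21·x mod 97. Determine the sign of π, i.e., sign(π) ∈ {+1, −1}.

Start at x=60: 60 → 96 → 76 → 44 → 51 → 4 → 84 → … (one orbit).
Cycle lengths of π_21 on ℤ/97ℤ: [96, 1]; 2 cycles in total.
With 2 cycles on 97 points, sign = (−1)^{97−2} = -1.

-1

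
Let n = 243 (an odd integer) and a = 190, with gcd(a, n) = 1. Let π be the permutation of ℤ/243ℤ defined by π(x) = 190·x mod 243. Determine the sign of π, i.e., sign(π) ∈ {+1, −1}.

+1

Orbit of 136 under x↦190x: [136, 82, 28, 217, 163, 109, 55]… (length divides ord_243(190)).
Decompose π into cycles: lengths [9, 9, 9, 9, 9, 9, 9, 9, 9, 9, 9, 9, 9, 9, 9, 9, 9, 9, 3, 3, 3, 3, 3, 3, 3, 3, 3, 3, 3, 3, 3, 3, 3, 3, 3, 3, 1, 1, 1, 1, 1, 1, 1, 1, 1, 1, 1, 1, 1, 1, 1, 1, 1, 1, 1, 1, 1, 1, 1, 1, 1, 1, 1] (63 cycles, including the fixed point 0).
With 63 cycles on 243 points, sign = (−1)^{243−63} = +1.
Zolotarev: (190|243) = +1, matching the cycle-count sign.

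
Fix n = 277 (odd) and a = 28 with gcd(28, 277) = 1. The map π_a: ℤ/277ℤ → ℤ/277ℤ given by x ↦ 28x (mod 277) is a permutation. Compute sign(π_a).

+1

Trace 213: π^k(213) = [213, 147, 238, 16, 171, 79, 273] for k=0..6.
5 cycles of lengths [69, 69, 69, 69, 1].
With 5 cycles on 277 points, sign = (−1)^{277−5} = +1.
Check: (28/277) = +1 by Zolotarev.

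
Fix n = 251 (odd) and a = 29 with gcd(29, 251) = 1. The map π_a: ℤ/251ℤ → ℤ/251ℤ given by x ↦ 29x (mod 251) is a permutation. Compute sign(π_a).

Start at x=72: 72 → 80 → 61 → 12 → 97 → 52 → 2 → … (one orbit).
Cycle lengths of π_29 on ℤ/251ℤ: [250, 1]; 2 cycles in total.
n − c = 251 − 2 = 249; sign = (−1)^249 = -1.

-1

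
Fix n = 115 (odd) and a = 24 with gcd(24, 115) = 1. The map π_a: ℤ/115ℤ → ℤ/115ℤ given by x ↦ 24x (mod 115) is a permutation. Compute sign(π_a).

+1

Trace 24: π^k(24) = [24, 1] for k=0..1.
π_24 has 69 disjoint cycles with lengths [2, 2, 2, 2, 2, 2, 2, 2, 2, 2, 2, 2, 2, 2, 2, 2, 2, 2, 2, 2, 2, 2, 2, 2, 2, 2, 2, 2, 2, 2, 2, 2, 2, 2, 2, 2, 2, 2, 2, 2, 2, 2, 2, 2, 2, 2, 1, 1, 1, 1, 1, 1, 1, 1, 1, 1, 1, 1, 1, 1, 1, 1, 1, 1, 1, 1, 1, 1, 1] on {0,…,114}.
With 69 cycles on 115 points, sign = (−1)^{115−69} = +1.
(24|115)_J = +1 (Zolotarev's lemma cross-check).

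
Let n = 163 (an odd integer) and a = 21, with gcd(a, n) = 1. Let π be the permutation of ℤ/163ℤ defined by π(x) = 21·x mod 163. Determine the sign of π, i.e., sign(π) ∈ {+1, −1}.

Orbit of 36 under x↦21x: [36, 104, 65, 61, 140, 6, 126]… (length divides ord_163(21)).
7 cycles of lengths [27, 27, 27, 27, 27, 27, 1].
n − c = 163 − 7 = 156; sign = (−1)^156 = +1.

+1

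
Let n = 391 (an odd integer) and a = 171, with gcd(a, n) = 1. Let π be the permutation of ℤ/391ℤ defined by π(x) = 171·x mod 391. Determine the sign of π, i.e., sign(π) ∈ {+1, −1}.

-1

Start at x=35: 35 → 120 → 188 → 86 → 239 → 205 → 256 → … (one orbit).
π_171 has 34 disjoint cycles with lengths [22, 22, 22, 22, 22, 22, 22, 22, 22, 22, 22, 22, 22, 22, 22, 22, 22, 1, 1, 1, 1, 1, 1, 1, 1, 1, 1, 1, 1, 1, 1, 1, 1, 1] on {0,…,390}.
Σ(ℓ_i−1) = 391−34 = 357; sign = (−1)^357 = -1.
Zolotarev: (171|391) = -1, matching the cycle-count sign.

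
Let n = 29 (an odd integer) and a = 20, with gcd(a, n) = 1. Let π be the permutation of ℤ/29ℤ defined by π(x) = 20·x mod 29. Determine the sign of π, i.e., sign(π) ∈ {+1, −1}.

+1

Orbit of 23 under x↦20x: [23, 25, 7, 24, 16, 1, 20]… (length divides ord_29(20)).
5 cycles of lengths [7, 7, 7, 7, 1].
5 cycles on 29: each ℓ→(−1)^(ℓ−1), product (−1)^24 = +1.
Check: (20/29) = +1 by Zolotarev.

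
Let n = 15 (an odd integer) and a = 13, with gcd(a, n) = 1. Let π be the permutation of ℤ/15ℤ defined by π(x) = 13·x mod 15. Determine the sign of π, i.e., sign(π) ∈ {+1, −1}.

-1

Trace 13: π^k(13) = [13, 4, 7, 1] for k=0..3.
Cycle type of π: 4×3 + 1×3; total 6 cycles.
With 6 cycles on 15 points, sign = (−1)^{15−6} = -1.
Via Zolotarev, sign(π_{13}) = (13|15) = -1.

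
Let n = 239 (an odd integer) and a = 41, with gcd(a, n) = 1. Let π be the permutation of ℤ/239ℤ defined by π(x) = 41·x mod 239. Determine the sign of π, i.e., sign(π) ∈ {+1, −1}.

-1

Orbit of 119 under x↦41x: [119, 99, 235, 75, 207, 122, 222]… (length divides ord_239(41)).
Cycle type of π: 238 + 1; total 2 cycles.
With 2 cycles on 239 points, sign = (−1)^{239−2} = -1.
The Jacobi symbol (41|239) = -1 (Zolotarev) agrees.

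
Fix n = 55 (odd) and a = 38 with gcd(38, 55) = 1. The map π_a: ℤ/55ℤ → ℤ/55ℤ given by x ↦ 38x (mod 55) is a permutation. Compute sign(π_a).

-1

Trace 48: π^k(48) = [48, 9, 12, 16, 3, 4, 42] for k=0..6.
Cycle type of π: 20×2 + 5×2 + 4 + 1; total 6 cycles.
55 − 6 = 49 transpositions; sign(π) = (−1)^49 = -1.
Via Zolotarev, sign(π_{38}) = (38|55) = -1.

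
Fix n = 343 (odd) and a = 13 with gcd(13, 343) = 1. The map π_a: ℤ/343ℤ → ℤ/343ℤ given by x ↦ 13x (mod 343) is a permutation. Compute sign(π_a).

Orbit of 309 under x↦13x: [309, 244, 85, 76, 302, 153, 274]… (length divides ord_343(13)).
π_13 has 10 disjoint cycles with lengths [98, 98, 98, 14, 14, 14, 2, 2, 2, 1] on {0,…,342}.
Σ(ℓ_i−1) = 343−10 = 333; sign = (−1)^333 = -1.

-1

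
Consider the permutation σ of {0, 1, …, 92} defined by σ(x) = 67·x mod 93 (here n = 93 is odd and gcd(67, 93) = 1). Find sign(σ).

Orbit of 67 under x↦67x: [67, 25, 1]… (length divides ord_93(67)).
π_67 has 33 disjoint cycles with lengths [3, 3, 3, 3, 3, 3, 3, 3, 3, 3, 3, 3, 3, 3, 3, 3, 3, 3, 3, 3, 3, 3, 3, 3, 3, 3, 3, 3, 3, 3, 1, 1, 1] on {0,…,92}.
sign(π) = (−1)^{n − #cycles} = (−1)^{93−33} = (−1)^60 = +1.

+1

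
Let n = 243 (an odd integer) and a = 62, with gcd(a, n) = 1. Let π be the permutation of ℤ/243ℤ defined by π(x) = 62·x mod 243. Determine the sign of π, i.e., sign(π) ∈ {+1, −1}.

-1

Orbit of 170 under x↦62x: [170, 91, 53, 127, 98, 1, 62]… (length divides ord_243(62)).
The orbit structure of x ↦ 62x mod 243: 14 orbits of sizes [54, 54, 54, 18, 18, 18, 6, 6, 6, 2, 2, 2, 2, 1].
With 14 cycles on 243 points, sign = (−1)^{243−14} = -1.
Via Zolotarev, sign(π_{62}) = (62|243) = -1.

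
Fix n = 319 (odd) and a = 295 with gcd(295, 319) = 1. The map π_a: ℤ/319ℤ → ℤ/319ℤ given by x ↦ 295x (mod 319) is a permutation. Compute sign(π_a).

Start at x=64: 64 → 59 → 179 → 170 → 67 → 306 → 312 → … (one orbit).
9 cycles of lengths [70, 70, 70, 70, 14, 14, 5, 5, 1].
With 9 cycles on 319 points, sign = (−1)^{319−9} = +1.
Check: (295/319) = +1 by Zolotarev.

+1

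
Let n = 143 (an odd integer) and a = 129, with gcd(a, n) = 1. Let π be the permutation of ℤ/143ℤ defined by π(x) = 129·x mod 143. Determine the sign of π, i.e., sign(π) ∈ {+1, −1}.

Start at x=53: 53 → 116 → 92 → 142 → 14 → 90 → 27 → … (one orbit).
The orbit structure of x ↦ 129x mod 143: 20 orbits of sizes [10, 10, 10, 10, 10, 10, 10, 10, 10, 10, 10, 10, 10, 2, 2, 2, 2, 2, 2, 1].
sign(π) = (−1)^{n − #cycles} = (−1)^{143−20} = (−1)^123 = -1.
(129|143)_J = -1 (Zolotarev's lemma cross-check).

-1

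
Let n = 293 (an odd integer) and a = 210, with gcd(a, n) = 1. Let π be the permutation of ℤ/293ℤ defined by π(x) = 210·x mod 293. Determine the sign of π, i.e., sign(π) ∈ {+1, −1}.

Orbit of 262 under x↦210x: [262, 229, 38, 69, 133, 95, 26]… (length divides ord_293(210)).
The orbit structure of x ↦ 210x mod 293: 5 orbits of sizes [73, 73, 73, 73, 1].
293 − 5 = 288 transpositions; sign(π) = (−1)^288 = +1.

+1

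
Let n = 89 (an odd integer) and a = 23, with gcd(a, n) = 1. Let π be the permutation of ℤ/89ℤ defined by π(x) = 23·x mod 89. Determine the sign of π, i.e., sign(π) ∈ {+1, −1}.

Orbit of 20 under x↦23x: [20, 15, 78, 14, 55, 19, 81]… (length divides ord_89(23)).
Cycle lengths of π_23 on ℤ/89ℤ: [88, 1]; 2 cycles in total.
sign(π) = (−1)^{n − #cycles} = (−1)^{89−2} = (−1)^87 = -1.
Zolotarev: (23|89) = -1, matching the cycle-count sign.

-1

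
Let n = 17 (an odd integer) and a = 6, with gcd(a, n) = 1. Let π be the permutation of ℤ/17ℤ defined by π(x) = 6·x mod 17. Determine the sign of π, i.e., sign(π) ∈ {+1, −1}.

Start at x=1: 1 → 6 → 2 → 12 → 4 → 7 → 8 → … (one orbit).
Decompose π into cycles: lengths [16, 1] (2 cycles, including the fixed point 0).
With 2 cycles on 17 points, sign = (−1)^{17−2} = -1.
Zolotarev: (6|17) = -1, matching the cycle-count sign.

-1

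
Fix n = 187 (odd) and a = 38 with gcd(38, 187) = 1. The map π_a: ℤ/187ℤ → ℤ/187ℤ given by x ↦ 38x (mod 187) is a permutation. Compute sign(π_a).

Start at x=1: 1 → 38 → 135 → 81 → 86 → 89 → 16 → … (one orbit).
Cycle lengths of π_38 on ℤ/187ℤ: [20, 20, 20, 20, 20, 20, 20, 20, 5, 5, 4, 4, 4, 4, 1]; 15 cycles in total.
Σ(ℓ_i−1) = 187−15 = 172; sign = (−1)^172 = +1.
Check: (38/187) = +1 by Zolotarev.

+1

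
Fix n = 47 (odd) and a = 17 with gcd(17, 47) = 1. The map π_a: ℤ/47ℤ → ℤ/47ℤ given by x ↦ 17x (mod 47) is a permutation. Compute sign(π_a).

Orbit of 9 under x↦17x: [9, 12, 16, 37, 18, 24, 32]… (length divides ord_47(17)).
Decompose π into cycles: lengths [23, 23, 1] (3 cycles, including the fixed point 0).
3 cycles on 47: each ℓ→(−1)^(ℓ−1), product (−1)^44 = +1.

+1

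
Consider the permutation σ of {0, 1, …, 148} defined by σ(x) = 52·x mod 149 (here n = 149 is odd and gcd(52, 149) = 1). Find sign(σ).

Trace 1: π^k(1) = [1, 52, 22, 101, 37, 136, 69] for k=0..6.
Cycle lengths of π_52 on ℤ/149ℤ: [148, 1]; 2 cycles in total.
149 − 2 = 147 transpositions; sign(π) = (−1)^147 = -1.
Via Zolotarev, sign(π_{52}) = (52|149) = -1.

-1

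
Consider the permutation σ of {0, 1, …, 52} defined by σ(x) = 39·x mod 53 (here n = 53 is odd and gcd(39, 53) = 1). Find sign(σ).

Orbit of 3 under x↦39x: [3, 11, 5, 36, 26, 7, 8]… (length divides ord_53(39)).
The orbit structure of x ↦ 39x mod 53: 2 orbits of sizes [52, 1].
sign(π) = (−1)^{n − #cycles} = (−1)^{53−2} = (−1)^51 = -1.
The Jacobi symbol (39|53) = -1 (Zolotarev) agrees.

-1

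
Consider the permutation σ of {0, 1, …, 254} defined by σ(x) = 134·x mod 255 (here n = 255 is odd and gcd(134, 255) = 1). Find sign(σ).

Start at x=179: 179 → 16 → 104 → 166 → 59 → 1 → 134 → … (one orbit).
The orbit structure of x ↦ 134x mod 255: 38 orbits of sizes [8, 8, 8, 8, 8, 8, 8, 8, 8, 8, 8, 8, 8, 8, 8, 8, 8, 8, 8, 8, 8, 8, 8, 8, 8, 8, 8, 8, 8, 8, 2, 2, 2, 2, 2, 2, 2, 1].
With 38 cycles on 255 points, sign = (−1)^{255−38} = -1.

-1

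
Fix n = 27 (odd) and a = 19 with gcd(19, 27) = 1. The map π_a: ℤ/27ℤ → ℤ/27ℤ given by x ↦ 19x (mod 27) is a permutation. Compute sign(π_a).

+1

Start at x=10: 10 → 1 → 19 → 10 (one orbit).
The orbit structure of x ↦ 19x mod 27: 15 orbits of sizes [3, 3, 3, 3, 3, 3, 1, 1, 1, 1, 1, 1, 1, 1, 1].
15 cycles on 27: each ℓ→(−1)^(ℓ−1), product (−1)^12 = +1.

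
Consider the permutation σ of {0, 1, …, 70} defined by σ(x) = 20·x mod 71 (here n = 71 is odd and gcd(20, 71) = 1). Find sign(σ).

+1

Orbit of 37 under x↦20x: [37, 30, 32, 1, 20, 45, 48]… (length divides ord_71(20)).
π_20 has 11 disjoint cycles with lengths [7, 7, 7, 7, 7, 7, 7, 7, 7, 7, 1] on {0,…,70}.
Σ(ℓ_i−1) = 71−11 = 60; sign = (−1)^60 = +1.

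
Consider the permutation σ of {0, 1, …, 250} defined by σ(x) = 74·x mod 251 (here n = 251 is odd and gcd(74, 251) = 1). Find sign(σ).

Start at x=3: 3 → 222 → 113 → 79 → 73 → 131 → 156 → … (one orbit).
Decompose π into cycles: lengths [125, 125, 1] (3 cycles, including the fixed point 0).
sign(π) = (−1)^{n − #cycles} = (−1)^{251−3} = (−1)^248 = +1.
The Jacobi symbol (74|251) = +1 (Zolotarev) agrees.

+1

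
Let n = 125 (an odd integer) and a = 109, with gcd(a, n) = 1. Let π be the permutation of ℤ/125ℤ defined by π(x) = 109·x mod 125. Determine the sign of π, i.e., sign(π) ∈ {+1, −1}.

Start at x=69: 69 → 21 → 39 → 1 → 109 → 6 → 29 → … (one orbit).
Decompose π into cycles: lengths [50, 50, 10, 10, 2, 2, 1] (7 cycles, including the fixed point 0).
sign(π) = (−1)^{n − #cycles} = (−1)^{125−7} = (−1)^118 = +1.

+1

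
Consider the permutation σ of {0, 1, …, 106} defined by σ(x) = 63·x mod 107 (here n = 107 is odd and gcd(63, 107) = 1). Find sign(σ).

-1

Trace 27: π^k(27) = [27, 96, 56, 104, 25, 77, 36] for k=0..6.
π_63 has 2 disjoint cycles with lengths [106, 1] on {0,…,106}.
n − c = 107 − 2 = 105; sign = (−1)^105 = -1.
Check: (63/107) = -1 by Zolotarev.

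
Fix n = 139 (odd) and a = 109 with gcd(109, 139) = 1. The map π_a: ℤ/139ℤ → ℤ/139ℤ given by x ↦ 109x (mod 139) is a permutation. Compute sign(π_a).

Orbit of 74 under x↦109x: [74, 4, 19, 125, 3, 49, 59]… (length divides ord_139(109)).
Decompose π into cycles: lengths [138, 1] (2 cycles, including the fixed point 0).
Σ(ℓ_i−1) = 139−2 = 137; sign = (−1)^137 = -1.
The Jacobi symbol (109|139) = -1 (Zolotarev) agrees.

-1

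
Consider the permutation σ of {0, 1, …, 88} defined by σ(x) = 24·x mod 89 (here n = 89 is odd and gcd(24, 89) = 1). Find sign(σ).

Start at x=52: 52 → 2 → 48 → 84 → 58 → 57 → 33 → … (one orbit).
Cycle type of π: 88 + 1; total 2 cycles.
sign(π) = (−1)^{n − #cycles} = (−1)^{89−2} = (−1)^87 = -1.
The Jacobi symbol (24|89) = -1 (Zolotarev) agrees.

-1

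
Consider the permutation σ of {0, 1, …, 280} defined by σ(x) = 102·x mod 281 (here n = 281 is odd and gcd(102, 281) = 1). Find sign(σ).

Orbit of 129 under x↦102x: [129, 232, 60, 219, 139, 128, 130]… (length divides ord_281(102)).
The orbit structure of x ↦ 102x mod 281: 8 orbits of sizes [40, 40, 40, 40, 40, 40, 40, 1].
n − c = 281 − 8 = 273; sign = (−1)^273 = -1.

-1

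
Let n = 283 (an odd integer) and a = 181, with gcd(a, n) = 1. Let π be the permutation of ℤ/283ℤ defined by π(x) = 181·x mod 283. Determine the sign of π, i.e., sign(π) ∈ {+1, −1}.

Orbit of 86 under x↦181x: [86, 1, 181, 216, 42, 244, 16]… (length divides ord_283(181)).
Cycle lengths of π_181 on ℤ/283ℤ: [47, 47, 47, 47, 47, 47, 1]; 7 cycles in total.
sign(π) = (−1)^{n − #cycles} = (−1)^{283−7} = (−1)^276 = +1.
Via Zolotarev, sign(π_{181}) = (181|283) = +1.

+1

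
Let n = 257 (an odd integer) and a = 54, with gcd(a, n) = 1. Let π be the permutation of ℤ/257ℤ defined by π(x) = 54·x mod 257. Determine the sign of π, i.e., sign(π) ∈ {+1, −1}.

Start at x=46: 46 → 171 → 239 → 56 → 197 → 101 → 57 → … (one orbit).
π_54 has 2 disjoint cycles with lengths [256, 1] on {0,…,256}.
Σ(ℓ_i−1) = 257−2 = 255; sign = (−1)^255 = -1.
Check: (54/257) = -1 by Zolotarev.

-1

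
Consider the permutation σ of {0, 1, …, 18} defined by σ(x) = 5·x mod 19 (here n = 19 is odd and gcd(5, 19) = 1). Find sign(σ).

+1

Start at x=7: 7 → 16 → 4 → 1 → 5 → 6 → 11 → … (one orbit).
The orbit structure of x ↦ 5x mod 19: 3 orbits of sizes [9, 9, 1].
3 cycles on 19: each ℓ→(−1)^(ℓ−1), product (−1)^16 = +1.
(5|19)_J = +1 (Zolotarev's lemma cross-check).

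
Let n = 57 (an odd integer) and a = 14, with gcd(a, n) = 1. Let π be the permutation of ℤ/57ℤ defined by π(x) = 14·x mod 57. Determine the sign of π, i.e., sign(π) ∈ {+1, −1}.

Trace 28: π^k(28) = [28, 50, 16, 53, 1, 14, 25] for k=0..6.
5 cycles of lengths [18, 18, 18, 2, 1].
With 5 cycles on 57 points, sign = (−1)^{57−5} = +1.
Check: (14/57) = +1 by Zolotarev.

+1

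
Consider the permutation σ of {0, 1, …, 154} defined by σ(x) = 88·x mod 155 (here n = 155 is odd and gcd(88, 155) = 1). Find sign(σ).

Trace 57: π^k(57) = [57, 56, 123, 129, 37, 1, 88] for k=0..6.
Decompose π into cycles: lengths [12, 12, 12, 12, 12, 12, 12, 12, 12, 12, 6, 6, 6, 6, 6, 4, 1] (17 cycles, including the fixed point 0).
17 cycles on 155: each ℓ→(−1)^(ℓ−1), product (−1)^138 = +1.

+1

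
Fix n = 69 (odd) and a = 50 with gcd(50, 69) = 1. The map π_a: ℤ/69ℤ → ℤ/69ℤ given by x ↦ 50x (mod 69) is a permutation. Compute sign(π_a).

-1

Orbit of 16 under x↦50x: [16, 41, 49, 35, 25, 8, 55]… (length divides ord_69(50)).
π_50 has 6 disjoint cycles with lengths [22, 22, 11, 11, 2, 1] on {0,…,68}.
Σ(ℓ_i−1) = 69−6 = 63; sign = (−1)^63 = -1.
The Jacobi symbol (50|69) = -1 (Zolotarev) agrees.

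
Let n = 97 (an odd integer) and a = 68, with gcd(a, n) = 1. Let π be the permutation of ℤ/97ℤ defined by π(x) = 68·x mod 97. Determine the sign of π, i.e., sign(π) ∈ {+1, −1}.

Trace 13: π^k(13) = [13, 11, 69, 36, 23, 12, 40] for k=0..6.
2 cycles of lengths [96, 1].
With 2 cycles on 97 points, sign = (−1)^{97−2} = -1.
(68|97)_J = -1 (Zolotarev's lemma cross-check).

-1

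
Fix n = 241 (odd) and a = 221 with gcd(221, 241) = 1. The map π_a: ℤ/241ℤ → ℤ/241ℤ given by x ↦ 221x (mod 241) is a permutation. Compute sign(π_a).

+1

Start at x=90: 90 → 128 → 91 → 108 → 9 → 61 → 226 → … (one orbit).
Cycle lengths of π_221 on ℤ/241ℤ: [120, 120, 1]; 3 cycles in total.
n − c = 241 − 3 = 238; sign = (−1)^238 = +1.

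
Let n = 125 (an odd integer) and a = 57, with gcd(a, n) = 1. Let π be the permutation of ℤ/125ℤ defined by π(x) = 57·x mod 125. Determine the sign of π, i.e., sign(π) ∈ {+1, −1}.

-1

Trace 124: π^k(124) = [124, 68, 1, 57] for k=0..3.
The orbit structure of x ↦ 57x mod 125: 32 orbits of sizes [4, 4, 4, 4, 4, 4, 4, 4, 4, 4, 4, 4, 4, 4, 4, 4, 4, 4, 4, 4, 4, 4, 4, 4, 4, 4, 4, 4, 4, 4, 4, 1].
With 32 cycles on 125 points, sign = (−1)^{125−32} = -1.
Via Zolotarev, sign(π_{57}) = (57|125) = -1.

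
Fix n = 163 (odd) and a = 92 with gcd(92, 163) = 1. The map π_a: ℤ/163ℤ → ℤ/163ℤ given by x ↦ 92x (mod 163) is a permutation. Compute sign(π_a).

-1

Start at x=2: 2 → 21 → 139 → 74 → 125 → 90 → 130 → … (one orbit).
The orbit structure of x ↦ 92x mod 163: 2 orbits of sizes [162, 1].
n − c = 163 − 2 = 161; sign = (−1)^161 = -1.
Check: (92/163) = -1 by Zolotarev.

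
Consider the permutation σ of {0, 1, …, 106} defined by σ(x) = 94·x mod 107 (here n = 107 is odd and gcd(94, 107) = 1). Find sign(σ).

Start at x=44: 44 → 70 → 53 → 60 → 76 → 82 → 4 → … (one orbit).
2 cycles of lengths [106, 1].
Σ(ℓ_i−1) = 107−2 = 105; sign = (−1)^105 = -1.
Zolotarev: (94|107) = -1, matching the cycle-count sign.

-1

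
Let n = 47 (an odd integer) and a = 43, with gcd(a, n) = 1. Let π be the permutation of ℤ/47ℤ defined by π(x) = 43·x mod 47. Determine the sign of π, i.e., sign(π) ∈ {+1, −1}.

Trace 23: π^k(23) = [23, 2, 39, 32, 13, 42, 20] for k=0..6.
Cycle lengths of π_43 on ℤ/47ℤ: [46, 1]; 2 cycles in total.
With 2 cycles on 47 points, sign = (−1)^{47−2} = -1.
Check: (43/47) = -1 by Zolotarev.

-1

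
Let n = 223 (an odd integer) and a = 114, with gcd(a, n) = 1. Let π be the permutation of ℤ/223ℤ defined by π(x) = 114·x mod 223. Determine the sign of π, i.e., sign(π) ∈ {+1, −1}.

Trace 120: π^k(120) = [120, 77, 81, 91, 116, 67, 56] for k=0..6.
Cycle lengths of π_114 on ℤ/223ℤ: [222, 1]; 2 cycles in total.
With 2 cycles on 223 points, sign = (−1)^{223−2} = -1.

-1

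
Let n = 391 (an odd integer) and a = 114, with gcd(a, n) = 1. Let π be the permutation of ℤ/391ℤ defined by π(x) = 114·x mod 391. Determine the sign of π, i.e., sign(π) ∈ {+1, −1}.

Trace 47: π^k(47) = [47, 275, 70, 160, 254, 22, 162] for k=0..6.
π_114 has 35 disjoint cycles with lengths [16, 16, 16, 16, 16, 16, 16, 16, 16, 16, 16, 16, 16, 16, 16, 16, 16, 16, 16, 16, 16, 16, 16, 2, 2, 2, 2, 2, 2, 2, 2, 2, 2, 2, 1] on {0,…,390}.
Σ(ℓ_i−1) = 391−35 = 356; sign = (−1)^356 = +1.

+1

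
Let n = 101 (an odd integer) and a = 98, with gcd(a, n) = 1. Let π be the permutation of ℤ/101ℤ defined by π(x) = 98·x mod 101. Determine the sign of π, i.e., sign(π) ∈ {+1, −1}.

-1

Start at x=62: 62 → 16 → 53 → 43 → 73 → 84 → 51 → … (one orbit).
Cycle type of π: 100 + 1; total 2 cycles.
n − c = 101 − 2 = 99; sign = (−1)^99 = -1.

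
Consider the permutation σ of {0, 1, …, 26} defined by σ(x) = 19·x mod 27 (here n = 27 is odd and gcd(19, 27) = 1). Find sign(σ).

Start at x=19: 19 → 10 → 1 → 19 (one orbit).
Cycle lengths of π_19 on ℤ/27ℤ: [3, 3, 3, 3, 3, 3, 1, 1, 1, 1, 1, 1, 1, 1, 1]; 15 cycles in total.
sign(π) = (−1)^{n − #cycles} = (−1)^{27−15} = (−1)^12 = +1.

+1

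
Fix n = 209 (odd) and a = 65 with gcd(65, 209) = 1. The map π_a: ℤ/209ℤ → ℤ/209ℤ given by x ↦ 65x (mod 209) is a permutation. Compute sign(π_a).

+1

Orbit of 208 under x↦65x: [208, 144, 164, 1, 65, 45]… (length divides ord_209(65)).
π_65 has 39 disjoint cycles with lengths [6, 6, 6, 6, 6, 6, 6, 6, 6, 6, 6, 6, 6, 6, 6, 6, 6, 6, 6, 6, 6, 6, 6, 6, 6, 6, 6, 6, 6, 6, 6, 6, 6, 2, 2, 2, 2, 2, 1] on {0,…,208}.
With 39 cycles on 209 points, sign = (−1)^{209−39} = +1.
Check: (65/209) = +1 by Zolotarev.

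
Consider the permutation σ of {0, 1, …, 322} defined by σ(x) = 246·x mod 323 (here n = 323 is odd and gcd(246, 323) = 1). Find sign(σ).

Orbit of 94 under x↦246x: [94, 191, 151, 1, 246, 115, 189]… (length divides ord_323(246)).
Cycle type of π: 8×38 + 2×9 + 1; total 48 cycles.
48 cycles on 323: each ℓ→(−1)^(ℓ−1), product (−1)^275 = -1.
Via Zolotarev, sign(π_{246}) = (246|323) = -1.

-1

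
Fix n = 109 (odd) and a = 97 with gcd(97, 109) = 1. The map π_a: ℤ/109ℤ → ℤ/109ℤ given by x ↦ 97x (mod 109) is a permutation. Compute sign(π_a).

+1

Start at x=48: 48 → 78 → 45 → 5 → 49 → 66 → 80 → … (one orbit).
5 cycles of lengths [27, 27, 27, 27, 1].
n − c = 109 − 5 = 104; sign = (−1)^104 = +1.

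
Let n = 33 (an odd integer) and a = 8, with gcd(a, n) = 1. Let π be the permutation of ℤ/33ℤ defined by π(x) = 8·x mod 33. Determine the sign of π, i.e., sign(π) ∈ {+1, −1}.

+1

Trace 31: π^k(31) = [31, 17, 4, 32, 25, 2, 16] for k=0..6.
Decompose π into cycles: lengths [10, 10, 10, 2, 1] (5 cycles, including the fixed point 0).
5 cycles on 33: each ℓ→(−1)^(ℓ−1), product (−1)^28 = +1.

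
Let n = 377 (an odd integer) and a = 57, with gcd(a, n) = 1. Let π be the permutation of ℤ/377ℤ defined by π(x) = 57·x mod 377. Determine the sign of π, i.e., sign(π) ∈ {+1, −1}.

Start at x=57: 57 → 233 → 86 → 1 → 57 (one orbit).
Cycle type of π: 4×87 + 2×14 + 1; total 102 cycles.
Σ(ℓ_i−1) = 377−102 = 275; sign = (−1)^275 = -1.
Zolotarev: (57|377) = -1, matching the cycle-count sign.

-1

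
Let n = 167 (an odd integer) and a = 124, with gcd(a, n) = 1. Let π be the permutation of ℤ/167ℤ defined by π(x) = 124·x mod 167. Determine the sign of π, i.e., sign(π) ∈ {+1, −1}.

+1

Trace 19: π^k(19) = [19, 18, 61, 49, 64, 87, 100] for k=0..6.
Cycle type of π: 83×2 + 1; total 3 cycles.
Σ(ℓ_i−1) = 167−3 = 164; sign = (−1)^164 = +1.
(124|167)_J = +1 (Zolotarev's lemma cross-check).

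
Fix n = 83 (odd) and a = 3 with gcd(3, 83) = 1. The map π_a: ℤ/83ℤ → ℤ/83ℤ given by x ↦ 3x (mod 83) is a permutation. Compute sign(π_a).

+1

Trace 1: π^k(1) = [1, 3, 9, 27, 81, 77, 65] for k=0..6.
The orbit structure of x ↦ 3x mod 83: 3 orbits of sizes [41, 41, 1].
3 cycles on 83: each ℓ→(−1)^(ℓ−1), product (−1)^80 = +1.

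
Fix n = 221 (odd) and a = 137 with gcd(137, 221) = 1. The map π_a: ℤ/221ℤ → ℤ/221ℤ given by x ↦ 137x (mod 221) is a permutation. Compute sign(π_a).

Trace 171: π^k(171) = [171, 1, 137, 205, 18, 35, 154] for k=0..6.
34 cycles of lengths [12, 12, 12, 12, 12, 12, 12, 12, 12, 12, 12, 12, 12, 12, 12, 12, 12, 1, 1, 1, 1, 1, 1, 1, 1, 1, 1, 1, 1, 1, 1, 1, 1, 1].
221 − 34 = 187 transpositions; sign(π) = (−1)^187 = -1.
The Jacobi symbol (137|221) = -1 (Zolotarev) agrees.

-1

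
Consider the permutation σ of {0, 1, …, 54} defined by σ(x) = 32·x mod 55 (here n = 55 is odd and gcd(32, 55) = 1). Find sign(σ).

Start at x=1: 1 → 32 → 34 → 43 → 1 (one orbit).
π_32 has 17 disjoint cycles with lengths [4, 4, 4, 4, 4, 4, 4, 4, 4, 4, 4, 2, 2, 2, 2, 2, 1] on {0,…,54}.
With 17 cycles on 55 points, sign = (−1)^{55−17} = +1.
(32|55)_J = +1 (Zolotarev's lemma cross-check).

+1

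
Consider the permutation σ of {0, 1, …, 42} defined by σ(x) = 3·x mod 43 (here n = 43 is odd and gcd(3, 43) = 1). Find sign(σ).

Trace 25: π^k(25) = [25, 32, 10, 30, 4, 12, 36] for k=0..6.
π_3 has 2 disjoint cycles with lengths [42, 1] on {0,…,42}.
n − c = 43 − 2 = 41; sign = (−1)^41 = -1.
Via Zolotarev, sign(π_{3}) = (3|43) = -1.

-1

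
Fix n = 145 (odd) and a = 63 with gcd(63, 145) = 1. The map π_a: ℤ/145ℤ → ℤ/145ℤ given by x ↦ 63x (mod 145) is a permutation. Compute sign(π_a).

Trace 57: π^k(57) = [57, 111, 33, 49, 42, 36, 93] for k=0..6.
Cycle type of π: 28×4 + 14×2 + 4 + 1; total 8 cycles.
sign(π) = (−1)^{n − #cycles} = (−1)^{145−8} = (−1)^137 = -1.
(63|145)_J = -1 (Zolotarev's lemma cross-check).

-1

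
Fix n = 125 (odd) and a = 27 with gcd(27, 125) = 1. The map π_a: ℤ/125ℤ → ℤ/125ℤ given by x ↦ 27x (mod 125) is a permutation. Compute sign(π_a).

-1

Trace 76: π^k(76) = [76, 52, 29, 33, 16, 57, 39] for k=0..6.
Cycle lengths of π_27 on ℤ/125ℤ: [100, 20, 4, 1]; 4 cycles in total.
n − c = 125 − 4 = 121; sign = (−1)^121 = -1.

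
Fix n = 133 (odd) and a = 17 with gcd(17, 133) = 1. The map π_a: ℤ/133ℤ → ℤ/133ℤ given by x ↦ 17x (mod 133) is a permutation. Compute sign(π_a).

-1

Orbit of 82 under x↦17x: [82, 64, 24, 9, 20, 74, 61]… (length divides ord_133(17)).
π_17 has 10 disjoint cycles with lengths [18, 18, 18, 18, 18, 18, 9, 9, 6, 1] on {0,…,132}.
With 10 cycles on 133 points, sign = (−1)^{133−10} = -1.
(17|133)_J = -1 (Zolotarev's lemma cross-check).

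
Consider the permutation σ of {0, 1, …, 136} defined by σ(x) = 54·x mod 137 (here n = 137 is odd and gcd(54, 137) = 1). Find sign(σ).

-1

Trace 134: π^k(134) = [134, 112, 20, 121, 95, 61, 6] for k=0..6.
The orbit structure of x ↦ 54x mod 137: 2 orbits of sizes [136, 1].
137 − 2 = 135 transpositions; sign(π) = (−1)^135 = -1.
(54|137)_J = -1 (Zolotarev's lemma cross-check).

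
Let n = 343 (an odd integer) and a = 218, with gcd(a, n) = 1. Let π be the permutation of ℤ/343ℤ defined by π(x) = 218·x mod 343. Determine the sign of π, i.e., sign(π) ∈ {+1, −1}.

+1

Trace 57: π^k(57) = [57, 78, 197, 71, 43, 113, 281] for k=0..6.
Cycle type of π: 49×6 + 7×6 + 1×7; total 19 cycles.
With 19 cycles on 343 points, sign = (−1)^{343−19} = +1.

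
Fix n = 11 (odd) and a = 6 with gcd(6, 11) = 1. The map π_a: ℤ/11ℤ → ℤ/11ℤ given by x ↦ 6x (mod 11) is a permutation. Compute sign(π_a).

-1

Start at x=7: 7 → 9 → 10 → 5 → 8 → 4 → 2 → … (one orbit).
π_6 has 2 disjoint cycles with lengths [10, 1] on {0,…,10}.
n − c = 11 − 2 = 9; sign = (−1)^9 = -1.
Via Zolotarev, sign(π_{6}) = (6|11) = -1.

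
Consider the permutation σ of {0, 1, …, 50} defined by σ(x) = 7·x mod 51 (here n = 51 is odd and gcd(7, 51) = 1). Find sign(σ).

Orbit of 16 under x↦7x: [16, 10, 19, 31, 13, 40, 25]… (length divides ord_51(7)).
Cycle lengths of π_7 on ℤ/51ℤ: [16, 16, 16, 1, 1, 1]; 6 cycles in total.
Σ(ℓ_i−1) = 51−6 = 45; sign = (−1)^45 = -1.
The Jacobi symbol (7|51) = -1 (Zolotarev) agrees.

-1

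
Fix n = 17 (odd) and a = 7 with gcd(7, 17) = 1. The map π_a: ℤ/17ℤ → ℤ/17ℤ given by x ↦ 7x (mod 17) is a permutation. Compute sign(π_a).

-1

Trace 13: π^k(13) = [13, 6, 8, 5, 1, 7, 15] for k=0..6.
2 cycles of lengths [16, 1].
sign(π) = (−1)^{n − #cycles} = (−1)^{17−2} = (−1)^15 = -1.
Via Zolotarev, sign(π_{7}) = (7|17) = -1.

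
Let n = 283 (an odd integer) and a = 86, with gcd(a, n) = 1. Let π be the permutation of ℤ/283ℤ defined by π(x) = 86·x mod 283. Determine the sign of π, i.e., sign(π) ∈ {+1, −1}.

+1

Trace 116: π^k(116) = [116, 71, 163, 151, 251, 78, 199] for k=0..6.
The orbit structure of x ↦ 86x mod 283: 7 orbits of sizes [47, 47, 47, 47, 47, 47, 1].
Σ(ℓ_i−1) = 283−7 = 276; sign = (−1)^276 = +1.
The Jacobi symbol (86|283) = +1 (Zolotarev) agrees.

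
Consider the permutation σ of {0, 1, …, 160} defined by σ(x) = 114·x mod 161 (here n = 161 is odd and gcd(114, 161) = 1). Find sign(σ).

-1

Orbit of 116 under x↦114x: [116, 22, 93, 137, 1, 114]… (length divides ord_161(114)).
The orbit structure of x ↦ 114x mod 161: 36 orbits of sizes [6, 6, 6, 6, 6, 6, 6, 6, 6, 6, 6, 6, 6, 6, 6, 6, 6, 6, 6, 6, 6, 6, 3, 3, 2, 2, 2, 2, 2, 2, 2, 2, 2, 2, 2, 1].
n − c = 161 − 36 = 125; sign = (−1)^125 = -1.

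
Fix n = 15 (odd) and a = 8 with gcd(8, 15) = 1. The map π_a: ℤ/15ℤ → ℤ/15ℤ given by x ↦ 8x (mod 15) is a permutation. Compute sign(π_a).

Trace 4: π^k(4) = [4, 2, 1, 8] for k=0..3.
Cycle lengths of π_8 on ℤ/15ℤ: [4, 4, 4, 2, 1]; 5 cycles in total.
n − c = 15 − 5 = 10; sign = (−1)^10 = +1.

+1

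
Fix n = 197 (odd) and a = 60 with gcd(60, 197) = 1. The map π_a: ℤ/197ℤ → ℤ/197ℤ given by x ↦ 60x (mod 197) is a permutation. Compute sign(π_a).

Trace 40: π^k(40) = [40, 36, 190, 171, 16, 172, 76] for k=0..6.
Cycle lengths of π_60 on ℤ/197ℤ: [49, 49, 49, 49, 1]; 5 cycles in total.
Σ(ℓ_i−1) = 197−5 = 192; sign = (−1)^192 = +1.
Via Zolotarev, sign(π_{60}) = (60|197) = +1.

+1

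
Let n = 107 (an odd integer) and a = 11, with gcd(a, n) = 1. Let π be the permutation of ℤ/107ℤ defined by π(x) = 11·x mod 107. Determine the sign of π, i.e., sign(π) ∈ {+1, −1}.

Start at x=23: 23 → 39 → 1 → 11 → 14 → 47 → 89 → … (one orbit).
Cycle type of π: 53×2 + 1; total 3 cycles.
Σ(ℓ_i−1) = 107−3 = 104; sign = (−1)^104 = +1.
The Jacobi symbol (11|107) = +1 (Zolotarev) agrees.

+1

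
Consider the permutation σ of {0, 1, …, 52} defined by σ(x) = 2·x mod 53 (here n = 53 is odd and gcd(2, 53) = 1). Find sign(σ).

-1

Start at x=30: 30 → 7 → 14 → 28 → 3 → 6 → 12 → … (one orbit).
The orbit structure of x ↦ 2x mod 53: 2 orbits of sizes [52, 1].
With 2 cycles on 53 points, sign = (−1)^{53−2} = -1.
Zolotarev: (2|53) = -1, matching the cycle-count sign.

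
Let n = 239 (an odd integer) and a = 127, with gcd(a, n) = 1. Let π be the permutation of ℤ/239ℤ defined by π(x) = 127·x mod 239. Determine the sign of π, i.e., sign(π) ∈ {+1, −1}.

Trace 100: π^k(100) = [100, 33, 128, 4, 30, 225, 134] for k=0..6.
3 cycles of lengths [119, 119, 1].
Σ(ℓ_i−1) = 239−3 = 236; sign = (−1)^236 = +1.
Via Zolotarev, sign(π_{127}) = (127|239) = +1.

+1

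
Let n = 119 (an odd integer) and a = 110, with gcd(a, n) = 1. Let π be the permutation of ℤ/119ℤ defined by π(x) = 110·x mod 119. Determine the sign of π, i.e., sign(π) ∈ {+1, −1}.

Trace 50: π^k(50) = [50, 26, 4, 83, 86, 59, 64] for k=0..6.
Cycle lengths of π_110 on ℤ/119ℤ: [24, 24, 24, 24, 8, 8, 6, 1]; 8 cycles in total.
n − c = 119 − 8 = 111; sign = (−1)^111 = -1.
Zolotarev: (110|119) = -1, matching the cycle-count sign.

-1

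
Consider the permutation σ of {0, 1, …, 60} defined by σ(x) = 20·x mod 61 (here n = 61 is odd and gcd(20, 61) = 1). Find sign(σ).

Start at x=20: 20 → 34 → 9 → 58 → 1 → 20 (one orbit).
Decompose π into cycles: lengths [5, 5, 5, 5, 5, 5, 5, 5, 5, 5, 5, 5, 1] (13 cycles, including the fixed point 0).
n − c = 61 − 13 = 48; sign = (−1)^48 = +1.
The Jacobi symbol (20|61) = +1 (Zolotarev) agrees.

+1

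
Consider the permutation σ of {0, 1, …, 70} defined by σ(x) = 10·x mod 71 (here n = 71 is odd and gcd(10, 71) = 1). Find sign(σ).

+1

Trace 29: π^k(29) = [29, 6, 60, 32, 36, 5, 50] for k=0..6.
Cycle lengths of π_10 on ℤ/71ℤ: [35, 35, 1]; 3 cycles in total.
With 3 cycles on 71 points, sign = (−1)^{71−3} = +1.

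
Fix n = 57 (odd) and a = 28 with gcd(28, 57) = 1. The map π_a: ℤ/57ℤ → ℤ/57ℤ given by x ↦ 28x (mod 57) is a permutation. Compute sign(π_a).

+1

Start at x=49: 49 → 4 → 55 → 1 → 28 → 43 → 7 → … (one orbit).
Cycle type of π: 9×6 + 1×3; total 9 cycles.
sign(π) = (−1)^{n − #cycles} = (−1)^{57−9} = (−1)^48 = +1.
(28|57)_J = +1 (Zolotarev's lemma cross-check).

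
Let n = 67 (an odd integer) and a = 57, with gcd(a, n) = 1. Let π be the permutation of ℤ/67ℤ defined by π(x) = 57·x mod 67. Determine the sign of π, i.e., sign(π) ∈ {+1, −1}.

Trace 6: π^k(6) = [6, 7, 64, 30, 35, 52, 16] for k=0..6.
The orbit structure of x ↦ 57x mod 67: 2 orbits of sizes [66, 1].
n − c = 67 − 2 = 65; sign = (−1)^65 = -1.
Check: (57/67) = -1 by Zolotarev.

-1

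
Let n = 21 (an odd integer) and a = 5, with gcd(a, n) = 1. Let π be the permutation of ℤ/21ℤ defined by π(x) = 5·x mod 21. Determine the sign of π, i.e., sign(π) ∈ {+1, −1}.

+1

Start at x=1: 1 → 5 → 4 → 20 → 16 → 17 → 1 (one orbit).
5 cycles of lengths [6, 6, 6, 2, 1].
21 − 5 = 16 transpositions; sign(π) = (−1)^16 = +1.
Zolotarev: (5|21) = +1, matching the cycle-count sign.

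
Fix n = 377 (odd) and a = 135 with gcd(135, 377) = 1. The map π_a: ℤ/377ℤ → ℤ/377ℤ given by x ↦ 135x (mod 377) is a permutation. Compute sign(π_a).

+1

Trace 324: π^k(324) = [324, 8, 326, 278, 207, 47, 313] for k=0..6.
Decompose π into cycles: lengths [28, 28, 28, 28, 28, 28, 28, 28, 28, 28, 28, 28, 28, 4, 4, 4, 1] (17 cycles, including the fixed point 0).
sign(π) = (−1)^{n − #cycles} = (−1)^{377−17} = (−1)^360 = +1.
Check: (135/377) = +1 by Zolotarev.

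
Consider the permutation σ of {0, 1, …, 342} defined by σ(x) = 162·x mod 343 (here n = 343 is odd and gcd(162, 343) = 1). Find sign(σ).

+1

Trace 71: π^k(71) = [71, 183, 148, 309, 323, 190, 253] for k=0..6.
The orbit structure of x ↦ 162x mod 343: 19 orbits of sizes [49, 49, 49, 49, 49, 49, 7, 7, 7, 7, 7, 7, 1, 1, 1, 1, 1, 1, 1].
With 19 cycles on 343 points, sign = (−1)^{343−19} = +1.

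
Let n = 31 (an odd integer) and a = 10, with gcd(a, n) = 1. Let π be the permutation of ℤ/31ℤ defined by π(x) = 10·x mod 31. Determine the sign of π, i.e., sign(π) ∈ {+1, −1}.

+1

Orbit of 18 under x↦10x: [18, 25, 2, 20, 14, 16, 5]… (length divides ord_31(10)).
Decompose π into cycles: lengths [15, 15, 1] (3 cycles, including the fixed point 0).
3 cycles on 31: each ℓ→(−1)^(ℓ−1), product (−1)^28 = +1.
The Jacobi symbol (10|31) = +1 (Zolotarev) agrees.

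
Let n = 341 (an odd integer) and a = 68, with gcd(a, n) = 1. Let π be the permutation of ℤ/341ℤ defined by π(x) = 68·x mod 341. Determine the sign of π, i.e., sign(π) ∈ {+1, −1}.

Orbit of 218 under x↦68x: [218, 161, 36, 61, 56, 57, 125]… (length divides ord_341(68)).
Decompose π into cycles: lengths [30, 30, 30, 30, 30, 30, 30, 30, 30, 30, 10, 6, 6, 6, 6, 6, 1] (17 cycles, including the fixed point 0).
n − c = 341 − 17 = 324; sign = (−1)^324 = +1.
Zolotarev: (68|341) = +1, matching the cycle-count sign.

+1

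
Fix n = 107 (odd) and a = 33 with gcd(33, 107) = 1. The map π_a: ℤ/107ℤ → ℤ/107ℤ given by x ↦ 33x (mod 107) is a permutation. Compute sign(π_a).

+1

Orbit of 61 under x↦33x: [61, 87, 89, 48, 86, 56, 29]… (length divides ord_107(33)).
Cycle type of π: 53×2 + 1; total 3 cycles.
n − c = 107 − 3 = 104; sign = (−1)^104 = +1.
Zolotarev: (33|107) = +1, matching the cycle-count sign.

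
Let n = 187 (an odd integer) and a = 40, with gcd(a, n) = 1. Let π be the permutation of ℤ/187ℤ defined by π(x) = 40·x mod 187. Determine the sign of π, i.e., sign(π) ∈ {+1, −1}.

+1

Orbit of 62 under x↦40x: [62, 49, 90, 47, 10, 26, 105]… (length divides ord_187(40)).
5 cycles of lengths [80, 80, 16, 10, 1].
sign(π) = (−1)^{n − #cycles} = (−1)^{187−5} = (−1)^182 = +1.
Zolotarev: (40|187) = +1, matching the cycle-count sign.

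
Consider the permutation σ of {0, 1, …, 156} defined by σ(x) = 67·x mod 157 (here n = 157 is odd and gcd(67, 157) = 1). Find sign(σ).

+1

Start at x=130: 130 → 75 → 1 → 67 → 93 → 108 → 14 → … (one orbit).
13 cycles of lengths [13, 13, 13, 13, 13, 13, 13, 13, 13, 13, 13, 13, 1].
Σ(ℓ_i−1) = 157−13 = 144; sign = (−1)^144 = +1.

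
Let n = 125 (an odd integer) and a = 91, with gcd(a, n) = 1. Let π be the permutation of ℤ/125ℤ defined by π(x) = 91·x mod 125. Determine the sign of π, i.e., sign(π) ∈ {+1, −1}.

Start at x=21: 21 → 36 → 26 → 116 → 56 → 96 → 111 → … (one orbit).
Cycle type of π: 25×4 + 5×4 + 1×5; total 13 cycles.
n − c = 125 − 13 = 112; sign = (−1)^112 = +1.
Zolotarev: (91|125) = +1, matching the cycle-count sign.

+1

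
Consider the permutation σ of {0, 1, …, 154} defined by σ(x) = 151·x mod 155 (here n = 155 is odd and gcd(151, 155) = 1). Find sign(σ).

Start at x=101: 101 → 61 → 66 → 46 → 126 → 116 → 1 → … (one orbit).
Decompose π into cycles: lengths [10, 10, 10, 10, 10, 10, 10, 10, 10, 10, 10, 10, 10, 10, 10, 1, 1, 1, 1, 1] (20 cycles, including the fixed point 0).
20 cycles on 155: each ℓ→(−1)^(ℓ−1), product (−1)^135 = -1.

-1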